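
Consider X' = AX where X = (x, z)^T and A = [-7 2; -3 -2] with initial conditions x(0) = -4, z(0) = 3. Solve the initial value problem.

Coefficient matrix A = [[-7, 2], [-3, -2]].
Characteristic polynomial det(A - λI) = λ^2 + 9λ + 20 = 0.
Eigenvalues λ = -4, -5.
For λ=-4: (A-λI) row 1 is [-3, 2], so an eigenvector is (-2, -3).
For λ=-5: (A-λI) row 1 is [-2, 2], so an eigenvector is (1, 1).
General solution: C_1e^(-4t)(-2,-3) + C_2e^(-5t)(1,1).
Applying x(0)=-4, z(0)=3 gives C_1=-7, C_2=-18.

x(t) = 14e^(-4t) - 18e^(-5t), z(t) = 21e^(-4t) - 18e^(-5t)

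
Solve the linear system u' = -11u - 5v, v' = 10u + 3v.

u(t) = 2K_1e^(-4t)sin(t) - K_1e^(-4t)cos(t) - K_2e^(-4t)sin(t) - 2K_2e^(-4t)cos(t), v(t) = -3K_1e^(-4t)sin(t) + K_1e^(-4t)cos(t) + K_2e^(-4t)sin(t) + 3K_2e^(-4t)cos(t)

Coefficient matrix A = [[-11, -5], [10, 3]].
Characteristic polynomial det(A - λI) = λ^2 + 8λ + 17 = 0.
Eigenvalues λ = -4 ± i (complex conjugate pair).
For λ=-4+i: an eigenvector is (-1,1) - i(2,-3) = (-1 - 2i, 1 + 3i).
A real fundamental pair from Re and Im of e^((-4+i)t)v: X_1 = e^(-4t)(cos(t)·(-1,1) + sin(t)·(2,-3)), X_2 = e^(-4t)(sin(t)·(-1,1) - cos(t)·(2,-3)).
General solution: K_1X_1 + K_2X_2.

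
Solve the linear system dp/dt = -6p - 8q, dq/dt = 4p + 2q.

p(t) = -K_1e^(-2t)sin(4t) + K_1e^(-2t)cos(4t) + K_2e^(-2t)sin(4t) + K_2e^(-2t)cos(4t), q(t) = K_1e^(-2t)sin(4t) - K_2e^(-2t)cos(4t)

Coefficient matrix A = [[-6, -8], [4, 2]].
Characteristic polynomial det(A - λI) = λ^2 + 4λ + 20 = 0.
Eigenvalues λ = -2 ± 4i (complex conjugate pair).
For λ=-2+4i: an eigenvector is (1,0) - i(-1,1) = (1 + i, 0 - i).
A real fundamental pair from Re and Im of e^((-2+4i)t)v: X_1 = e^(-2t)(cos(4t)·(1,0) + sin(4t)·(-1,1)), X_2 = e^(-2t)(sin(4t)·(1,0) - cos(4t)·(-1,1)).
General solution: K_1X_1 + K_2X_2.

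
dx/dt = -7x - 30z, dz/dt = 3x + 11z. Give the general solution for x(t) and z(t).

Coefficient matrix A = [[-7, -30], [3, 11]].
Characteristic polynomial det(A - λI) = λ^2 - 4λ + 13 = 0.
Eigenvalues λ = 2 ± 3i (complex conjugate pair).
For λ=2+3i: an eigenvector is (1,0) - i(-3,1) = (1 + 3i, 0 - i).
A real fundamental pair from Re and Im of e^((2+3i)t)v: X_1 = e^(2t)(cos(3t)·(1,0) + sin(3t)·(-3,1)), X_2 = e^(2t)(sin(3t)·(1,0) - cos(3t)·(-3,1)).
General solution: K_1X_1 + K_2X_2.

x(t) = -3K_1e^(2t)sin(3t) + K_1e^(2t)cos(3t) + K_2e^(2t)sin(3t) + 3K_2e^(2t)cos(3t), z(t) = K_1e^(2t)sin(3t) - K_2e^(2t)cos(3t)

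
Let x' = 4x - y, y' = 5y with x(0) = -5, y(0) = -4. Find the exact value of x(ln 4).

A = [[4,-1],[0,5]]; eigenvalues λ = 4, 5.
Eigenvectors: (-1,0) for λ=4, (1,-1) for λ=5.
From the initial condition, c_1 = 9, c_2 = 4.
x(ln 4) = (9)(4^4)(-1) + (4)(4^5)(1) = 1792.

1792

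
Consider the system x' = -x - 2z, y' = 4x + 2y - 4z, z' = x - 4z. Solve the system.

x(t) = 2C_1e^(-2t) + C_3e^(-3t), y(t) = -C_1e^(-2t) + C_2e^(2t), z(t) = C_1e^(-2t) + C_3e^(-3t)

Coefficient matrix A = [[-1, 0, -2], [4, 2, -4], [1, 0, -4]].
det(A - λI) = 0 gives eigenvalues λ = -2, 2, -3.
For λ=-2: eigenvector (2,-1,1).
For λ=2: eigenvector (0,1,0).
For λ=-3: eigenvector (1,0,1).
General solution: C_1e^(-2t)(2,-1,1) + C_2e^(2t)(0,1,0) + C_3e^(-3t)(1,0,1).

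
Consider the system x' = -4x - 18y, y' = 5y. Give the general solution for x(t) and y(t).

Coefficient matrix A = [[-4, -18], [0, 5]].
Characteristic polynomial det(A - λI) = λ^2 - λ - 20 = 0.
Eigenvalues λ = -4, 5.
For λ=-4: (A-λI) row 1 is [0, -18], so an eigenvector is (1, 0).
For λ=5: (A-λI) row 1 is [-9, -18], so an eigenvector is (2, -1).
General solution: C_1e^(-4t)(1,0) + C_2e^(5t)(2,-1).

x(t) = C_1e^(-4t) + 2C_2e^(5t), y(t) = -C_2e^(5t)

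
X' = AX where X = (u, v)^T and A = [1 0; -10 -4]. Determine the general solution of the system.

Coefficient matrix A = [[1, 0], [-10, -4]].
Characteristic polynomial det(A - λI) = λ^2 + 3λ - 4 = 0.
Eigenvalues λ = 1, -4.
For λ=1: (A-λI) row 2 is [-10, -5], so an eigenvector is (-1, 2).
For λ=-4: (A-λI) row 1 is [5, 0], so an eigenvector is (0, -1).
General solution: c_1e^(t)(-1,2) + c_2e^(-4t)(0,-1).

u(t) = -c_1e^(t), v(t) = 2c_1e^(t) - c_2e^(-4t)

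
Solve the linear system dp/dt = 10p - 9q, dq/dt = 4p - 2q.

Coefficient matrix A = [[10, -9], [4, -2]].
Characteristic polynomial det(A - λI) = λ^2 - 8λ + 16 = 0.
Single eigenvalue λ = 4 with algebraic multiplicity 2.
Eigenvector v = (-3,-2); generalized eigenvector w with (A-λI)w=v is (1,1).
General solution: e^(4t)[K_1·v + K_2·(t·v + w)].

p(t) = -3K_1e^(4t) - 3K_2te^(4t) + K_2e^(4t), q(t) = -2K_1e^(4t) - 2K_2te^(4t) + K_2e^(4t)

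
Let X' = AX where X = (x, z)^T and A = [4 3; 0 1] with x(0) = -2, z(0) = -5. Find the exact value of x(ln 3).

-552

A = [[4,3],[0,1]]; eigenvalues λ = 1, 4.
Eigenvectors: (-1,1) for λ=1, (-1,0) for λ=4.
From the initial condition, c_1 = -5, c_2 = 7.
x(ln 3) = (-5)(3^1)(-1) + (7)(3^4)(-1) = -552.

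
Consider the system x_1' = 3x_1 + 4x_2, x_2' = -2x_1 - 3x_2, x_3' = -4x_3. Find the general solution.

x_1(t) = -K_1e^(-t) + 2K_2e^(t), x_2(t) = K_1e^(-t) - K_2e^(t), x_3(t) = K_3e^(-4t)

Coefficient matrix A = [[3, 4, 0], [-2, -3, 0], [0, 0, -4]].
det(A - λI) = 0 gives eigenvalues λ = -1, 1, -4.
For λ=-1: eigenvector (-1,1,0).
For λ=1: eigenvector (2,-1,0).
For λ=-4: eigenvector (0,0,1).
General solution: K_1e^(-t)(-1,1,0) + K_2e^(t)(2,-1,0) + K_3e^(-4t)(0,0,1).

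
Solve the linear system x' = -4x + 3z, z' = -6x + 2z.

x(t) = -K_1e^(-t)cos(3t) - K_2e^(-t)sin(3t), z(t) = K_1e^(-t)sin(3t) - K_1e^(-t)cos(3t) - K_2e^(-t)sin(3t) - K_2e^(-t)cos(3t)

Coefficient matrix A = [[-4, 3], [-6, 2]].
Characteristic polynomial det(A - λI) = λ^2 + 2λ + 10 = 0.
Eigenvalues λ = -1 ± 3i (complex conjugate pair).
For λ=-1+3i: an eigenvector is (-1,-1) - i(0,1) = (-1, -1 - i).
A real fundamental pair from Re and Im of e^((-1+3i)t)v: X_1 = e^(-t)(cos(3t)·(-1,-1) + sin(3t)·(0,1)), X_2 = e^(-t)(sin(3t)·(-1,-1) - cos(3t)·(0,1)).
General solution: K_1X_1 + K_2X_2.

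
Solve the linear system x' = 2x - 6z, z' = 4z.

Coefficient matrix A = [[2, -6], [0, 4]].
Characteristic polynomial det(A - λI) = λ^2 - 6λ + 8 = 0.
Eigenvalues λ = 4, 2.
For λ=4: (A-λI) row 1 is [-2, -6], so an eigenvector is (3, -1).
For λ=2: (A-λI) row 1 is [0, -6], so an eigenvector is (-1, 0).
General solution: C_1e^(4t)(3,-1) + C_2e^(2t)(-1,0).

x(t) = 3C_1e^(4t) - C_2e^(2t), z(t) = -C_1e^(4t)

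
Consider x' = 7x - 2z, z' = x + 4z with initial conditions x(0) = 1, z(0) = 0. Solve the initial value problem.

Coefficient matrix A = [[7, -2], [1, 4]].
Characteristic polynomial det(A - λI) = λ^2 - 11λ + 30 = 0.
Eigenvalues λ = 5, 6.
For λ=5: (A-λI) row 1 is [2, -2], so an eigenvector is (1, 1).
For λ=6: (A-λI) row 1 is [1, -2], so an eigenvector is (2, 1).
General solution: K_1e^(5t)(1,1) + K_2e^(6t)(2,1).
Applying x(0)=1, z(0)=0 gives K_1=-1, K_2=1.

x(t) = 2e^(6t) - e^(5t), z(t) = e^(6t) - e^(5t)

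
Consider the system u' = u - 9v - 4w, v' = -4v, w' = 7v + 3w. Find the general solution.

Coefficient matrix A = [[1, -9, -4], [0, -4, 0], [0, 7, 3]].
det(A - λI) = 0 gives eigenvalues λ = 1, 3, -4.
For λ=1: eigenvector (1,0,0).
For λ=3: eigenvector (-2,0,1).
For λ=-4: eigenvector (1,1,-1).
General solution: K_1e^(t)(1,0,0) + K_2e^(3t)(-2,0,1) + K_3e^(-4t)(1,1,-1).

u(t) = K_1e^(t) - 2K_2e^(3t) + K_3e^(-4t), v(t) = K_3e^(-4t), w(t) = K_2e^(3t) - K_3e^(-4t)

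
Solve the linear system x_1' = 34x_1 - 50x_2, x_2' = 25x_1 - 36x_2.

x_1(t) = -c_1e^(-t)sin(5t) - 3c_1e^(-t)cos(5t) - 3c_2e^(-t)sin(5t) + c_2e^(-t)cos(5t), x_2(t) = -c_1e^(-t)sin(5t) - 2c_1e^(-t)cos(5t) - 2c_2e^(-t)sin(5t) + c_2e^(-t)cos(5t)

Coefficient matrix A = [[34, -50], [25, -36]].
Characteristic polynomial det(A - λI) = λ^2 + 2λ + 26 = 0.
Eigenvalues λ = -1 ± 5i (complex conjugate pair).
For λ=-1+5i: an eigenvector is (-3,-2) - i(-1,-1) = (-3 + i, -2 + i).
A real fundamental pair from Re and Im of e^((-1+5i)t)v: X_1 = e^(-t)(cos(5t)·(-3,-2) + sin(5t)·(-1,-1)), X_2 = e^(-t)(sin(5t)·(-3,-2) - cos(5t)·(-1,-1)).
General solution: c_1X_1 + c_2X_2.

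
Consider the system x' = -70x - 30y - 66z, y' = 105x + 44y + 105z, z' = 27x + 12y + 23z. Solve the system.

x(t) = 4C_1e^(-t) - 3C_2e^(2t) - C_3e^(-4t), y(t) = -7C_1e^(-t) + 5C_2e^(2t), z(t) = -C_1e^(-t) + C_2e^(2t) + C_3e^(-4t)

Coefficient matrix A = [[-70, -30, -66], [105, 44, 105], [27, 12, 23]].
det(A - λI) = 0 gives eigenvalues λ = -1, 2, -4.
For λ=-1: eigenvector (4,-7,-1).
For λ=2: eigenvector (-3,5,1).
For λ=-4: eigenvector (-1,0,1).
General solution: C_1e^(-t)(4,-7,-1) + C_2e^(2t)(-3,5,1) + C_3e^(-4t)(-1,0,1).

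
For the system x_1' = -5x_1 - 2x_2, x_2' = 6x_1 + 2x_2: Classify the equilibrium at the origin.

A = [[-5,-2],[6,2]]; det(A-λI) = λ^2 + 3λ + 2.
λ = -1, -2: both negative.

stable node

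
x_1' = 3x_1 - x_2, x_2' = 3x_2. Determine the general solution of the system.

Coefficient matrix A = [[3, -1], [0, 3]].
Characteristic polynomial det(A - λI) = λ^2 - 6λ + 9 = 0.
Single eigenvalue λ = 3 with algebraic multiplicity 2.
Eigenvector v = (-1,0); generalized eigenvector w with (A-λI)w=v is (-3,1).
General solution: e^(3t)[C_1·v + C_2·(t·v + w)].

x_1(t) = -C_1e^(3t) - C_2te^(3t) - 3C_2e^(3t), x_2(t) = C_2e^(3t)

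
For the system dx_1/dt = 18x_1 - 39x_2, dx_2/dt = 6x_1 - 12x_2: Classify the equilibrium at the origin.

unstable spiral

A = [[18,-39],[6,-12]]; det(A-λI) = λ^2 - 6λ + 18.
λ = 3 ± 3i: positive real part.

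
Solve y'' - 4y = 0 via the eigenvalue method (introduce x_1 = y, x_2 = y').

y(t) = C_1e^(-2t) + C_2e^(2t)

Let x_1 = y, x_2 = y'. Then x_1' = x_2 and x_2' = 4x_1.
A = [[0,1],[4,0]]; det(A-λI) = λ^2 - 4.
Eigenvalues λ = -2, 2 with eigenvectors (1,-2), (1,2).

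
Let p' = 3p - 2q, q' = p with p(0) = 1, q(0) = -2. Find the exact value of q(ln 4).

A = [[3,-2],[1,0]]; eigenvalues λ = 1, 2.
Eigenvectors: (1,1) for λ=1, (-2,-1) for λ=2.
From the initial condition, c_1 = -5, c_2 = -3.
q(ln 4) = (-5)(4^1)(1) + (-3)(4^2)(-1) = 28.

28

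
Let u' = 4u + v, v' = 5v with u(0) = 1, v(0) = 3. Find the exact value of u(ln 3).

A = [[4,1],[0,5]]; eigenvalues λ = 5, 4.
Eigenvectors: (-1,-1) for λ=5, (1,0) for λ=4.
From the initial condition, c_1 = -3, c_2 = -2.
u(ln 3) = (-3)(3^5)(-1) + (-2)(3^4)(1) = 567.

567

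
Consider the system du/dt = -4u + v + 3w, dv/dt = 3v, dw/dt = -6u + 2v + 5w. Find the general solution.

Coefficient matrix A = [[-4, 1, 3], [0, 3, 0], [-6, 2, 5]].
det(A - λI) = 0 gives eigenvalues λ = 3, 2, -1.
For λ=3: eigenvector (1,1,2).
For λ=2: eigenvector (1,0,2).
For λ=-1: eigenvector (-1,0,-1).
General solution: K_1e^(3t)(1,1,2) + K_2e^(2t)(1,0,2) + K_3e^(-t)(-1,0,-1).

u(t) = K_1e^(3t) + K_2e^(2t) - K_3e^(-t), v(t) = K_1e^(3t), w(t) = 2K_1e^(3t) + 2K_2e^(2t) - K_3e^(-t)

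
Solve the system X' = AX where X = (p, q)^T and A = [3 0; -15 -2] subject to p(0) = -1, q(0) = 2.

Coefficient matrix A = [[3, 0], [-15, -2]].
Characteristic polynomial det(A - λI) = λ^2 - λ - 6 = 0.
Eigenvalues λ = -2, 3.
For λ=-2: (A-λI) row 1 is [5, 0], so an eigenvector is (0, -1).
For λ=3: (A-λI) row 2 is [-15, -5], so an eigenvector is (-1, 3).
General solution: K_1e^(-2t)(0,-1) + K_2e^(3t)(-1,3).
Applying p(0)=-1, q(0)=2 gives K_1=1, K_2=1.

p(t) = -e^(3t), q(t) = 3e^(3t) - e^(-2t)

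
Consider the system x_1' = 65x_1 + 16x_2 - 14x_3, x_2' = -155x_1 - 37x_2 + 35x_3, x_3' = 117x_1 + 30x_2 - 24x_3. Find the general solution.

x_1(t) = -2C_1e^(-3t) - C_2e^(3t) - 2C_3e^(4t), x_2(t) = 5C_1e^(-3t) + 3C_2e^(3t) + 5C_3e^(4t), x_3(t) = -4C_1e^(-3t) - C_2e^(3t) - 3C_3e^(4t)

Coefficient matrix A = [[65, 16, -14], [-155, -37, 35], [117, 30, -24]].
det(A - λI) = 0 gives eigenvalues λ = -3, 3, 4.
For λ=-3: eigenvector (-2,5,-4).
For λ=3: eigenvector (-1,3,-1).
For λ=4: eigenvector (-2,5,-3).
General solution: C_1e^(-3t)(-2,5,-4) + C_2e^(3t)(-1,3,-1) + C_3e^(4t)(-2,5,-3).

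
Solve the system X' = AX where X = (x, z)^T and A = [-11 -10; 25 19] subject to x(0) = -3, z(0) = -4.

x(t) = 17e^(4t)sin(5t) - 3e^(4t)cos(5t), z(t) = -27e^(4t)sin(5t) - 4e^(4t)cos(5t)

Coefficient matrix A = [[-11, -10], [25, 19]].
Characteristic polynomial det(A - λI) = λ^2 - 8λ + 41 = 0.
Eigenvalues λ = 4 ± 5i (complex conjugate pair).
For λ=4+5i: an eigenvector is (-1,1) - i(1,-2) = (-1 - i, 1 + 2i).
A real fundamental pair from Re and Im of e^((4+5i)t)v: X_1 = e^(4t)(cos(5t)·(-1,1) + sin(5t)·(1,-2)), X_2 = e^(4t)(sin(5t)·(-1,1) - cos(5t)·(1,-2)).
General solution: C_1X_1 + C_2X_2.
Applying x(0)=-3, z(0)=-4 gives C_1=10, C_2=-7.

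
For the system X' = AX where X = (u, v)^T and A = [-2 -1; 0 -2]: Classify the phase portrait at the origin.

stable improper node

A = [[-2,-1],[0,-2]]; det(A-λI) = λ^2 + 4λ + 4.
repeated λ = -2 with a single eigenvector.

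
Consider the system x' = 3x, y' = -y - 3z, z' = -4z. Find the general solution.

x(t) = K_2e^(3t), y(t) = K_1e^(-t) + K_3e^(-4t), z(t) = K_3e^(-4t)

Coefficient matrix A = [[3, 0, 0], [0, -1, -3], [0, 0, -4]].
det(A - λI) = 0 gives eigenvalues λ = -1, 3, -4.
For λ=-1: eigenvector (0,1,0).
For λ=3: eigenvector (1,0,0).
For λ=-4: eigenvector (0,1,1).
General solution: K_1e^(-t)(0,1,0) + K_2e^(3t)(1,0,0) + K_3e^(-4t)(0,1,1).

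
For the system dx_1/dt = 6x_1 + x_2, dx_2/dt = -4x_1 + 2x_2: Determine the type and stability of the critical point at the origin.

unstable improper node

A = [[6,1],[-4,2]]; det(A-λI) = λ^2 - 8λ + 16.
repeated λ = 4 with a single eigenvector.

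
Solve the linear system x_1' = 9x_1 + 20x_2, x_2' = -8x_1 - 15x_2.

Coefficient matrix A = [[9, 20], [-8, -15]].
Characteristic polynomial det(A - λI) = λ^2 + 6λ + 25 = 0.
Eigenvalues λ = -3 ± 4i (complex conjugate pair).
For λ=-3+4i: an eigenvector is (2,-1) - i(1,-1) = (2 - i, -1 + i).
A real fundamental pair from Re and Im of e^((-3+4i)t)v: X_1 = e^(-3t)(cos(4t)·(2,-1) + sin(4t)·(1,-1)), X_2 = e^(-3t)(sin(4t)·(2,-1) - cos(4t)·(1,-1)).
General solution: K_1X_1 + K_2X_2.

x_1(t) = K_1e^(-3t)sin(4t) + 2K_1e^(-3t)cos(4t) + 2K_2e^(-3t)sin(4t) - K_2e^(-3t)cos(4t), x_2(t) = -K_1e^(-3t)sin(4t) - K_1e^(-3t)cos(4t) - K_2e^(-3t)sin(4t) + K_2e^(-3t)cos(4t)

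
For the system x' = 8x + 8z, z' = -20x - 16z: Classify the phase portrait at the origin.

A = [[8,8],[-20,-16]]; det(A-λI) = λ^2 + 8λ + 32.
λ = -4 ± 4i: negative real part.

stable spiral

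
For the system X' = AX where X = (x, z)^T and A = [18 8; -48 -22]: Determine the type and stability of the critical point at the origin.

saddle

A = [[18,8],[-48,-22]]; det(A-λI) = λ^2 + 4λ - 12.
λ = 2, -6: opposite signs.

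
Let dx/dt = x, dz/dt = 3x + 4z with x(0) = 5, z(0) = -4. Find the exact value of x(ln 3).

A = [[1,0],[3,4]]; eigenvalues λ = 4, 1.
Eigenvectors: (0,-1) for λ=4, (1,-1) for λ=1.
From the initial condition, c_1 = -1, c_2 = 5.
x(ln 3) = (-1)(3^4)(0) + (5)(3^1)(1) = 15.

15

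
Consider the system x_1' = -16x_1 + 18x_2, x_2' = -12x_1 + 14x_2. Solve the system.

Coefficient matrix A = [[-16, 18], [-12, 14]].
Characteristic polynomial det(A - λI) = λ^2 + 2λ - 8 = 0.
Eigenvalues λ = 2, -4.
For λ=2: (A-λI) row 1 is [-18, 18], so an eigenvector is (1, 1).
For λ=-4: (A-λI) row 1 is [-12, 18], so an eigenvector is (-3, -2).
General solution: K_1e^(2t)(1,1) + K_2e^(-4t)(-3,-2).

x_1(t) = K_1e^(2t) - 3K_2e^(-4t), x_2(t) = K_1e^(2t) - 2K_2e^(-4t)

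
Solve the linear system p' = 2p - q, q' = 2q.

p(t) = c_1e^(2t) + c_2te^(2t) - 3c_2e^(2t), q(t) = -c_2e^(2t)

Coefficient matrix A = [[2, -1], [0, 2]].
Characteristic polynomial det(A - λI) = λ^2 - 4λ + 4 = 0.
Single eigenvalue λ = 2 with algebraic multiplicity 2.
Eigenvector v = (1,0); generalized eigenvector w with (A-λI)w=v is (-3,-1).
General solution: e^(2t)[c_1·v + c_2·(t·v + w)].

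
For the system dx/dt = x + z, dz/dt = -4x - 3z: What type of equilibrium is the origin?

stable improper node

A = [[1,1],[-4,-3]]; det(A-λI) = λ^2 + 2λ + 1.
repeated λ = -1 with a single eigenvector.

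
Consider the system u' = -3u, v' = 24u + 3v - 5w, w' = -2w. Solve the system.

Coefficient matrix A = [[-3, 0, 0], [24, 3, -5], [0, 0, -2]].
det(A - λI) = 0 gives eigenvalues λ = -3, 3, -2.
For λ=-3: eigenvector (1,-4,0).
For λ=3: eigenvector (0,1,0).
For λ=-2: eigenvector (0,1,1).
General solution: K_1e^(-3t)(1,-4,0) + K_2e^(3t)(0,1,0) + K_3e^(-2t)(0,1,1).

u(t) = K_1e^(-3t), v(t) = -4K_1e^(-3t) + K_2e^(3t) + K_3e^(-2t), w(t) = K_3e^(-2t)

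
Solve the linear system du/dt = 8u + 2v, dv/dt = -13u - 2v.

u(t) = -K_1e^(3t)sin(t) + K_1e^(3t)cos(t) + K_2e^(3t)sin(t) + K_2e^(3t)cos(t), v(t) = 2K_1e^(3t)sin(t) - 3K_1e^(3t)cos(t) - 3K_2e^(3t)sin(t) - 2K_2e^(3t)cos(t)

Coefficient matrix A = [[8, 2], [-13, -2]].
Characteristic polynomial det(A - λI) = λ^2 - 6λ + 10 = 0.
Eigenvalues λ = 3 ± i (complex conjugate pair).
For λ=3+i: an eigenvector is (1,-3) - i(-1,2) = (1 + i, -3 - 2i).
A real fundamental pair from Re and Im of e^((3+i)t)v: X_1 = e^(3t)(cos(t)·(1,-3) + sin(t)·(-1,2)), X_2 = e^(3t)(sin(t)·(1,-3) - cos(t)·(-1,2)).
General solution: K_1X_1 + K_2X_2.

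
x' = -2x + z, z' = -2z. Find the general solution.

x(t) = C_1e^(-2t) + C_2te^(-2t) + 2C_2e^(-2t), z(t) = C_2e^(-2t)

Coefficient matrix A = [[-2, 1], [0, -2]].
Characteristic polynomial det(A - λI) = λ^2 + 4λ + 4 = 0.
Single eigenvalue λ = -2 with algebraic multiplicity 2.
Eigenvector v = (1,0); generalized eigenvector w with (A-λI)w=v is (2,1).
General solution: e^(-2t)[C_1·v + C_2·(t·v + w)].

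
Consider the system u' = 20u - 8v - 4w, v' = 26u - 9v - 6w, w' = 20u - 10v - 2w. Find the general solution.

Coefficient matrix A = [[20, -8, -4], [26, -9, -6], [20, -10, -2]].
det(A - λI) = 0 gives eigenvalues λ = 4, 3, 2.
For λ=4: eigenvector (1,2,0).
For λ=3: eigenvector (0,1,-2).
For λ=2: eigenvector (2,2,5).
General solution: c_1e^(4t)(1,2,0) + c_2e^(3t)(0,1,-2) + c_3e^(2t)(2,2,5).

u(t) = c_1e^(4t) + 2c_3e^(2t), v(t) = 2c_1e^(4t) + c_2e^(3t) + 2c_3e^(2t), w(t) = -2c_2e^(3t) + 5c_3e^(2t)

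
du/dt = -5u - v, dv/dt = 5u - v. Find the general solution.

Coefficient matrix A = [[-5, -1], [5, -1]].
Characteristic polynomial det(A - λI) = λ^2 + 6λ + 10 = 0.
Eigenvalues λ = -3 ± i (complex conjugate pair).
For λ=-3+i: an eigenvector is (0,1) - i(-1,2) = (0 + i, 1 - 2i).
A real fundamental pair from Re and Im of e^((-3+i)t)v: X_1 = e^(-3t)(cos(t)·(0,1) + sin(t)·(-1,2)), X_2 = e^(-3t)(sin(t)·(0,1) - cos(t)·(-1,2)).
General solution: c_1X_1 + c_2X_2.

u(t) = -c_1e^(-3t)sin(t) + c_2e^(-3t)cos(t), v(t) = 2c_1e^(-3t)sin(t) + c_1e^(-3t)cos(t) + c_2e^(-3t)sin(t) - 2c_2e^(-3t)cos(t)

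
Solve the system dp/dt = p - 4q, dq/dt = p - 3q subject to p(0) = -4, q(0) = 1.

p(t) = -12te^(-t) - 4e^(-t), q(t) = -6te^(-t) + e^(-t)

Coefficient matrix A = [[1, -4], [1, -3]].
Characteristic polynomial det(A - λI) = λ^2 + 2λ + 1 = 0.
Single eigenvalue λ = -1 with algebraic multiplicity 2.
Eigenvector v = (2,1); generalized eigenvector w with (A-λI)w=v is (-3,-2).
General solution: e^(-t)[c_1·v + c_2·(t·v + w)].
Applying p(0)=-4, q(0)=1 gives c_1=-11, c_2=-6.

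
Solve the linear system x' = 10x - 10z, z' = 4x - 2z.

x(t) = -2c_1e^(4t)sin(2t) + c_1e^(4t)cos(2t) + c_2e^(4t)sin(2t) + 2c_2e^(4t)cos(2t), z(t) = -c_1e^(4t)sin(2t) + c_1e^(4t)cos(2t) + c_2e^(4t)sin(2t) + c_2e^(4t)cos(2t)

Coefficient matrix A = [[10, -10], [4, -2]].
Characteristic polynomial det(A - λI) = λ^2 - 8λ + 20 = 0.
Eigenvalues λ = 4 ± 2i (complex conjugate pair).
For λ=4+2i: an eigenvector is (1,1) - i(-2,-1) = (1 + 2i, 1 + i).
A real fundamental pair from Re and Im of e^((4+2i)t)v: X_1 = e^(4t)(cos(2t)·(1,1) + sin(2t)·(-2,-1)), X_2 = e^(4t)(sin(2t)·(1,1) - cos(2t)·(-2,-1)).
General solution: c_1X_1 + c_2X_2.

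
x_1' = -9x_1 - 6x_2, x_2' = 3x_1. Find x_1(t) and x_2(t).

x_1(t) = 2K_1e^(-6t) + K_2e^(-3t), x_2(t) = -K_1e^(-6t) - K_2e^(-3t)

Coefficient matrix A = [[-9, -6], [3, 0]].
Characteristic polynomial det(A - λI) = λ^2 + 9λ + 18 = 0.
Eigenvalues λ = -6, -3.
For λ=-6: (A-λI) row 1 is [-3, -6], so an eigenvector is (2, -1).
For λ=-3: (A-λI) row 1 is [-6, -6], so an eigenvector is (1, -1).
General solution: K_1e^(-6t)(2,-1) + K_2e^(-3t)(1,-1).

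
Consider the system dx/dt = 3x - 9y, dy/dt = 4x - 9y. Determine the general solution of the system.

x(t) = 3C_1e^(-3t) + 3C_2te^(-3t) + 2C_2e^(-3t), y(t) = 2C_1e^(-3t) + 2C_2te^(-3t) + C_2e^(-3t)

Coefficient matrix A = [[3, -9], [4, -9]].
Characteristic polynomial det(A - λI) = λ^2 + 6λ + 9 = 0.
Single eigenvalue λ = -3 with algebraic multiplicity 2.
Eigenvector v = (3,2); generalized eigenvector w with (A-λI)w=v is (2,1).
General solution: e^(-3t)[C_1·v + C_2·(t·v + w)].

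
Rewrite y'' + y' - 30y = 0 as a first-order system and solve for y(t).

y(t) = K_1e^(5t) + K_2e^(-6t)

Let x_1 = y, x_2 = y'. Then x_1' = x_2 and x_2' = 30x_1 - x_2.
A = [[0,1],[30,-1]]; det(A-λI) = λ^2 + λ - 30.
Eigenvalues λ = 5, -6 with eigenvectors (1,5), (1,-6).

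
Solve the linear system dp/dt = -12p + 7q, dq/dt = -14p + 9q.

p(t) = -K_1e^(-5t) - K_2e^(2t), q(t) = -K_1e^(-5t) - 2K_2e^(2t)

Coefficient matrix A = [[-12, 7], [-14, 9]].
Characteristic polynomial det(A - λI) = λ^2 + 3λ - 10 = 0.
Eigenvalues λ = -5, 2.
For λ=-5: (A-λI) row 1 is [-7, 7], so an eigenvector is (-1, -1).
For λ=2: (A-λI) row 1 is [-14, 7], so an eigenvector is (-1, -2).
General solution: K_1e^(-5t)(-1,-1) + K_2e^(2t)(-1,-2).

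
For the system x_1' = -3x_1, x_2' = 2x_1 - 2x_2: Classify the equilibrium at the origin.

stable node

A = [[-3,0],[2,-2]]; det(A-λI) = λ^2 + 5λ + 6.
λ = -2, -3: both negative.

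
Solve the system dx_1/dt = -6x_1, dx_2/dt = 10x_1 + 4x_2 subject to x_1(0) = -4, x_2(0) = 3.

x_1(t) = -4e^(-6t), x_2(t) = -e^(4t) + 4e^(-6t)

Coefficient matrix A = [[-6, 0], [10, 4]].
Characteristic polynomial det(A - λI) = λ^2 + 2λ - 24 = 0.
Eigenvalues λ = -6, 4.
For λ=-6: (A-λI) row 2 is [10, 10], so an eigenvector is (1, -1).
For λ=4: (A-λI) row 1 is [-10, 0], so an eigenvector is (0, -1).
General solution: C_1e^(-6t)(1,-1) + C_2e^(4t)(0,-1).
Applying x_1(0)=-4, x_2(0)=3 gives C_1=-4, C_2=1.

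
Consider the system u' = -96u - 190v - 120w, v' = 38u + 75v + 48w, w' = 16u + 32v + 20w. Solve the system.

Coefficient matrix A = [[-96, -190, -120], [38, 75, 48], [16, 32, 20]].
det(A - λI) = 0 gives eigenvalues λ = -4, -1, 4.
For λ=-4: eigenvector (15,-6,-2).
For λ=-1: eigenvector (-2,1,0).
For λ=4: eigenvector (-5,2,1).
General solution: c_1e^(-4t)(15,-6,-2) + c_2e^(-t)(-2,1,0) + c_3e^(4t)(-5,2,1).

u(t) = 15c_1e^(-4t) - 2c_2e^(-t) - 5c_3e^(4t), v(t) = -6c_1e^(-4t) + c_2e^(-t) + 2c_3e^(4t), w(t) = -2c_1e^(-4t) + c_3e^(4t)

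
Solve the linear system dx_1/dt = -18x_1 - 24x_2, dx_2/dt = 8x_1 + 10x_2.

Coefficient matrix A = [[-18, -24], [8, 10]].
Characteristic polynomial det(A - λI) = λ^2 + 8λ + 12 = 0.
Eigenvalues λ = -2, -6.
For λ=-2: (A-λI) row 1 is [-16, -24], so an eigenvector is (3, -2).
For λ=-6: (A-λI) row 1 is [-12, -24], so an eigenvector is (-2, 1).
General solution: C_1e^(-2t)(3,-2) + C_2e^(-6t)(-2,1).

x_1(t) = 3C_1e^(-2t) - 2C_2e^(-6t), x_2(t) = -2C_1e^(-2t) + C_2e^(-6t)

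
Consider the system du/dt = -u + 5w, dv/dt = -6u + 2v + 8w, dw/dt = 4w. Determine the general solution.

Coefficient matrix A = [[-1, 0, 5], [-6, 2, 8], [0, 0, 4]].
det(A - λI) = 0 gives eigenvalues λ = -1, 2, 4.
For λ=-1: eigenvector (1,2,0).
For λ=2: eigenvector (0,1,0).
For λ=4: eigenvector (1,1,1).
General solution: C_1e^(-t)(1,2,0) + C_2e^(2t)(0,1,0) + C_3e^(4t)(1,1,1).

u(t) = C_1e^(-t) + C_3e^(4t), v(t) = 2C_1e^(-t) + C_2e^(2t) + C_3e^(4t), w(t) = C_3e^(4t)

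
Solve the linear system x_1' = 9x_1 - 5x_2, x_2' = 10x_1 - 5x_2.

x_1(t) = C_1e^(2t)sin(t) - 2C_1e^(2t)cos(t) - 2C_2e^(2t)sin(t) - C_2e^(2t)cos(t), x_2(t) = C_1e^(2t)sin(t) - 3C_1e^(2t)cos(t) - 3C_2e^(2t)sin(t) - C_2e^(2t)cos(t)

Coefficient matrix A = [[9, -5], [10, -5]].
Characteristic polynomial det(A - λI) = λ^2 - 4λ + 5 = 0.
Eigenvalues λ = 2 ± i (complex conjugate pair).
For λ=2+i: an eigenvector is (-2,-3) - i(1,1) = (-2 - i, -3 - i).
A real fundamental pair from Re and Im of e^((2+i)t)v: X_1 = e^(2t)(cos(t)·(-2,-3) + sin(t)·(1,1)), X_2 = e^(2t)(sin(t)·(-2,-3) - cos(t)·(1,1)).
General solution: C_1X_1 + C_2X_2.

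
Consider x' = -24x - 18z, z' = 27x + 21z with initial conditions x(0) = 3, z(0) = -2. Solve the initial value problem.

x(t) = -2e^(3t) + 5e^(-6t), z(t) = 3e^(3t) - 5e^(-6t)

Coefficient matrix A = [[-24, -18], [27, 21]].
Characteristic polynomial det(A - λI) = λ^2 + 3λ - 18 = 0.
Eigenvalues λ = -6, 3.
For λ=-6: (A-λI) row 1 is [-18, -18], so an eigenvector is (1, -1).
For λ=3: (A-λI) row 1 is [-27, -18], so an eigenvector is (2, -3).
General solution: c_1e^(-6t)(1,-1) + c_2e^(3t)(2,-3).
Applying x(0)=3, z(0)=-2 gives c_1=5, c_2=-1.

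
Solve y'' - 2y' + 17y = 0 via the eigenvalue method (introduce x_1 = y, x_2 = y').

y(t) = c_1e^(t)cos(4t) + c_2e^(t)sin(4t)

Let x_1 = y, x_2 = y'. Then x_1' = x_2 and x_2' = -17x_1 + 2x_2.
A = [[0,1],[-17,2]]; det(A-λI) = λ^2 - 2λ + 17.
Eigenvalues λ = 1 ± 4i.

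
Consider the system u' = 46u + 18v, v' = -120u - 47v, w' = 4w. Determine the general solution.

Coefficient matrix A = [[46, 18, 0], [-120, -47, 0], [0, 0, 4]].
det(A - λI) = 0 gives eigenvalues λ = -2, 1, 4.
For λ=-2: eigenvector (-3,8,0).
For λ=1: eigenvector (-2,5,0).
For λ=4: eigenvector (0,0,1).
General solution: K_1e^(-2t)(-3,8,0) + K_2e^(t)(-2,5,0) + K_3e^(4t)(0,0,1).

u(t) = -3K_1e^(-2t) - 2K_2e^(t), v(t) = 8K_1e^(-2t) + 5K_2e^(t), w(t) = K_3e^(4t)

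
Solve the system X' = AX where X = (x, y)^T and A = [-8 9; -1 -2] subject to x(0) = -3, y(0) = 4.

Coefficient matrix A = [[-8, 9], [-1, -2]].
Characteristic polynomial det(A - λI) = λ^2 + 10λ + 25 = 0.
Single eigenvalue λ = -5 with algebraic multiplicity 2.
Eigenvector v = (-3,-1); generalized eigenvector w with (A-λI)w=v is (1,0).
General solution: e^(-5t)[c_1·v + c_2·(t·v + w)].
Applying x(0)=-3, y(0)=4 gives c_1=-4, c_2=-15.

x(t) = 45te^(-5t) - 3e^(-5t), y(t) = 15te^(-5t) + 4e^(-5t)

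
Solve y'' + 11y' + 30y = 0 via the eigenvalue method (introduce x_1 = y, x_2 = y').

Let x_1 = y, x_2 = y'. Then x_1' = x_2 and x_2' = -30x_1 - 11x_2.
A = [[0,1],[-30,-11]]; det(A-λI) = λ^2 + 11λ + 30.
Eigenvalues λ = -6, -5 with eigenvectors (1,-6), (1,-5).

y(t) = C_1e^(-6t) + C_2e^(-5t)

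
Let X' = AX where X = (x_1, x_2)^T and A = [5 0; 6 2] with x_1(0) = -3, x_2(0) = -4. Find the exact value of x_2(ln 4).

-6112

A = [[5,0],[6,2]]; eigenvalues λ = 5, 2.
Eigenvectors: (-1,-2) for λ=5, (0,1) for λ=2.
From the initial condition, c_1 = 3, c_2 = 2.
x_2(ln 4) = (3)(4^5)(-2) + (2)(4^2)(1) = -6112.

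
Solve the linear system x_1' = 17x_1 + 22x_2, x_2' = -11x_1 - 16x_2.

x_1(t) = 2K_1e^(6t) + K_2e^(-5t), x_2(t) = -K_1e^(6t) - K_2e^(-5t)

Coefficient matrix A = [[17, 22], [-11, -16]].
Characteristic polynomial det(A - λI) = λ^2 - λ - 30 = 0.
Eigenvalues λ = 6, -5.
For λ=6: (A-λI) row 1 is [11, 22], so an eigenvector is (2, -1).
For λ=-5: (A-λI) row 1 is [22, 22], so an eigenvector is (1, -1).
General solution: K_1e^(6t)(2,-1) + K_2e^(-5t)(1,-1).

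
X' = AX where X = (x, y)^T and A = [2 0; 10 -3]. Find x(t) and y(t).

x(t) = c_2e^(2t), y(t) = c_1e^(-3t) + 2c_2e^(2t)

Coefficient matrix A = [[2, 0], [10, -3]].
Characteristic polynomial det(A - λI) = λ^2 + λ - 6 = 0.
Eigenvalues λ = -3, 2.
For λ=-3: (A-λI) row 1 is [5, 0], so an eigenvector is (0, 1).
For λ=2: (A-λI) row 2 is [10, -5], so an eigenvector is (1, 2).
General solution: c_1e^(-3t)(0,1) + c_2e^(2t)(1,2).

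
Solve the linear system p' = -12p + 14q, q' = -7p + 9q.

Coefficient matrix A = [[-12, 14], [-7, 9]].
Characteristic polynomial det(A - λI) = λ^2 + 3λ - 10 = 0.
Eigenvalues λ = -5, 2.
For λ=-5: (A-λI) row 1 is [-7, 14], so an eigenvector is (2, 1).
For λ=2: (A-λI) row 1 is [-14, 14], so an eigenvector is (1, 1).
General solution: K_1e^(-5t)(2,1) + K_2e^(2t)(1,1).

p(t) = 2K_1e^(-5t) + K_2e^(2t), q(t) = K_1e^(-5t) + K_2e^(2t)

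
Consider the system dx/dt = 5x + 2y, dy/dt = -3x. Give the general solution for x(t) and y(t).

x(t) = -K_1e^(3t) - 2K_2e^(2t), y(t) = K_1e^(3t) + 3K_2e^(2t)

Coefficient matrix A = [[5, 2], [-3, 0]].
Characteristic polynomial det(A - λI) = λ^2 - 5λ + 6 = 0.
Eigenvalues λ = 3, 2.
For λ=3: (A-λI) row 1 is [2, 2], so an eigenvector is (-1, 1).
For λ=2: (A-λI) row 1 is [3, 2], so an eigenvector is (-2, 3).
General solution: K_1e^(3t)(-1,1) + K_2e^(2t)(-2,3).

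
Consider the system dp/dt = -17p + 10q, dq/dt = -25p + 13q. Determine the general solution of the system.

p(t) = -c_1e^(-2t)sin(5t) - c_1e^(-2t)cos(5t) - c_2e^(-2t)sin(5t) + c_2e^(-2t)cos(5t), q(t) = -c_1e^(-2t)sin(5t) - 2c_1e^(-2t)cos(5t) - 2c_2e^(-2t)sin(5t) + c_2e^(-2t)cos(5t)

Coefficient matrix A = [[-17, 10], [-25, 13]].
Characteristic polynomial det(A - λI) = λ^2 + 4λ + 29 = 0.
Eigenvalues λ = -2 ± 5i (complex conjugate pair).
For λ=-2+5i: an eigenvector is (-1,-2) - i(-1,-1) = (-1 + i, -2 + i).
A real fundamental pair from Re and Im of e^((-2+5i)t)v: X_1 = e^(-2t)(cos(5t)·(-1,-2) + sin(5t)·(-1,-1)), X_2 = e^(-2t)(sin(5t)·(-1,-2) - cos(5t)·(-1,-1)).
General solution: c_1X_1 + c_2X_2.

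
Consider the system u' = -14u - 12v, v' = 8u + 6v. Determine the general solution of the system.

u(t) = -3C_1e^(-6t) - C_2e^(-2t), v(t) = 2C_1e^(-6t) + C_2e^(-2t)

Coefficient matrix A = [[-14, -12], [8, 6]].
Characteristic polynomial det(A - λI) = λ^2 + 8λ + 12 = 0.
Eigenvalues λ = -6, -2.
For λ=-6: (A-λI) row 1 is [-8, -12], so an eigenvector is (-3, 2).
For λ=-2: (A-λI) row 1 is [-12, -12], so an eigenvector is (-1, 1).
General solution: C_1e^(-6t)(-3,2) + C_2e^(-2t)(-1,1).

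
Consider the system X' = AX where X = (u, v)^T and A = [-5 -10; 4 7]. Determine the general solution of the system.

u(t) = -K_1e^(t)sin(2t) + 2K_1e^(t)cos(2t) + 2K_2e^(t)sin(2t) + K_2e^(t)cos(2t), v(t) = K_1e^(t)sin(2t) - K_1e^(t)cos(2t) - K_2e^(t)sin(2t) - K_2e^(t)cos(2t)

Coefficient matrix A = [[-5, -10], [4, 7]].
Characteristic polynomial det(A - λI) = λ^2 - 2λ + 5 = 0.
Eigenvalues λ = 1 ± 2i (complex conjugate pair).
For λ=1+2i: an eigenvector is (2,-1) - i(-1,1) = (2 + i, -1 - i).
A real fundamental pair from Re and Im of e^((1+2i)t)v: X_1 = e^(t)(cos(2t)·(2,-1) + sin(2t)·(-1,1)), X_2 = e^(t)(sin(2t)·(2,-1) - cos(2t)·(-1,1)).
General solution: K_1X_1 + K_2X_2.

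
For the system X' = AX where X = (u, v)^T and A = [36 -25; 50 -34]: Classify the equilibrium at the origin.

unstable spiral

A = [[36,-25],[50,-34]]; det(A-λI) = λ^2 - 2λ + 26.
λ = 1 ± 5i: positive real part.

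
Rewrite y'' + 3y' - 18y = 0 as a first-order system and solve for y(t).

Let x_1 = y, x_2 = y'. Then x_1' = x_2 and x_2' = 18x_1 - 3x_2.
A = [[0,1],[18,-3]]; det(A-λI) = λ^2 + 3λ - 18.
Eigenvalues λ = 3, -6 with eigenvectors (1,3), (1,-6).

y(t) = K_1e^(3t) + K_2e^(-6t)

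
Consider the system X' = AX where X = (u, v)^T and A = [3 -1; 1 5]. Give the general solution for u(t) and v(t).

u(t) = -c_1e^(4t) - c_2te^(4t) + 3c_2e^(4t), v(t) = c_1e^(4t) + c_2te^(4t) - 2c_2e^(4t)

Coefficient matrix A = [[3, -1], [1, 5]].
Characteristic polynomial det(A - λI) = λ^2 - 8λ + 16 = 0.
Single eigenvalue λ = 4 with algebraic multiplicity 2.
Eigenvector v = (-1,1); generalized eigenvector w with (A-λI)w=v is (3,-2).
General solution: e^(4t)[c_1·v + c_2·(t·v + w)].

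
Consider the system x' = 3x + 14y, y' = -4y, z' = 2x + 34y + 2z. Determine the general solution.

x(t) = -2c_2e^(-4t) + c_3e^(3t), y(t) = c_2e^(-4t), z(t) = c_1e^(2t) - 5c_2e^(-4t) + 2c_3e^(3t)

Coefficient matrix A = [[3, 14, 0], [0, -4, 0], [2, 34, 2]].
det(A - λI) = 0 gives eigenvalues λ = 2, -4, 3.
For λ=2: eigenvector (0,0,1).
For λ=-4: eigenvector (-2,1,-5).
For λ=3: eigenvector (1,0,2).
General solution: c_1e^(2t)(0,0,1) + c_2e^(-4t)(-2,1,-5) + c_3e^(3t)(1,0,2).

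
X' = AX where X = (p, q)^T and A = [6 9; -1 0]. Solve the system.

Coefficient matrix A = [[6, 9], [-1, 0]].
Characteristic polynomial det(A - λI) = λ^2 - 6λ + 9 = 0.
Single eigenvalue λ = 3 with algebraic multiplicity 2.
Eigenvector v = (-3,1); generalized eigenvector w with (A-λI)w=v is (-1,0).
General solution: e^(3t)[C_1·v + C_2·(t·v + w)].

p(t) = -3C_1e^(3t) - 3C_2te^(3t) - C_2e^(3t), q(t) = C_1e^(3t) + C_2te^(3t)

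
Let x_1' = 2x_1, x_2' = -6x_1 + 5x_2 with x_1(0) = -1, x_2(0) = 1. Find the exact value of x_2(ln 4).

3040

A = [[2,0],[-6,5]]; eigenvalues λ = 2, 5.
Eigenvectors: (1,2) for λ=2, (0,1) for λ=5.
From the initial condition, c_1 = -1, c_2 = 3.
x_2(ln 4) = (-1)(4^2)(2) + (3)(4^5)(1) = 3040.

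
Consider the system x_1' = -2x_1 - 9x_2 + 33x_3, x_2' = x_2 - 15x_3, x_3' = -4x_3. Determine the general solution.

Coefficient matrix A = [[-2, -9, 33], [0, 1, -15], [0, 0, -4]].
det(A - λI) = 0 gives eigenvalues λ = -4, -2, 1.
For λ=-4: eigenvector (-3,3,1).
For λ=-2: eigenvector (1,0,0).
For λ=1: eigenvector (3,-1,0).
General solution: c_1e^(-4t)(-3,3,1) + c_2e^(-2t)(1,0,0) + c_3e^(t)(3,-1,0).

x_1(t) = -3c_1e^(-4t) + c_2e^(-2t) + 3c_3e^(t), x_2(t) = 3c_1e^(-4t) - c_3e^(t), x_3(t) = c_1e^(-4t)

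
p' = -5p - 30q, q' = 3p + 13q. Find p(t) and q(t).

Coefficient matrix A = [[-5, -30], [3, 13]].
Characteristic polynomial det(A - λI) = λ^2 - 8λ + 25 = 0.
Eigenvalues λ = 4 ± 3i (complex conjugate pair).
For λ=4+3i: an eigenvector is (-3,1) - i(-1,0) = (-3 + i, 1).
A real fundamental pair from Re and Im of e^((4+3i)t)v: X_1 = e^(4t)(cos(3t)·(-3,1) + sin(3t)·(-1,0)), X_2 = e^(4t)(sin(3t)·(-3,1) - cos(3t)·(-1,0)).
General solution: K_1X_1 + K_2X_2.

p(t) = -K_1e^(4t)sin(3t) - 3K_1e^(4t)cos(3t) - 3K_2e^(4t)sin(3t) + K_2e^(4t)cos(3t), q(t) = K_1e^(4t)cos(3t) + K_2e^(4t)sin(3t)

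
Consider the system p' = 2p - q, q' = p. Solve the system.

p(t) = c_1e^(t) + c_2te^(t), q(t) = c_1e^(t) + c_2te^(t) - c_2e^(t)

Coefficient matrix A = [[2, -1], [1, 0]].
Characteristic polynomial det(A - λI) = λ^2 - 2λ + 1 = 0.
Single eigenvalue λ = 1 with algebraic multiplicity 2.
Eigenvector v = (1,1); generalized eigenvector w with (A-λI)w=v is (0,-1).
General solution: e^(t)[c_1·v + c_2·(t·v + w)].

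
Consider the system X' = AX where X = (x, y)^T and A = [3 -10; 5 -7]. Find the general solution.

Coefficient matrix A = [[3, -10], [5, -7]].
Characteristic polynomial det(A - λI) = λ^2 + 4λ + 29 = 0.
Eigenvalues λ = -2 ± 5i (complex conjugate pair).
For λ=-2+5i: an eigenvector is (1,1) - i(-1,0) = (1 + i, 1).
A real fundamental pair from Re and Im of e^((-2+5i)t)v: X_1 = e^(-2t)(cos(5t)·(1,1) + sin(5t)·(-1,0)), X_2 = e^(-2t)(sin(5t)·(1,1) - cos(5t)·(-1,0)).
General solution: C_1X_1 + C_2X_2.

x(t) = -C_1e^(-2t)sin(5t) + C_1e^(-2t)cos(5t) + C_2e^(-2t)sin(5t) + C_2e^(-2t)cos(5t), y(t) = C_1e^(-2t)cos(5t) + C_2e^(-2t)sin(5t)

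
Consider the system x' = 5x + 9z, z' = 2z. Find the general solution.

x(t) = -3K_1e^(2t) + K_2e^(5t), z(t) = K_1e^(2t)

Coefficient matrix A = [[5, 9], [0, 2]].
Characteristic polynomial det(A - λI) = λ^2 - 7λ + 10 = 0.
Eigenvalues λ = 2, 5.
For λ=2: (A-λI) row 1 is [3, 9], so an eigenvector is (-3, 1).
For λ=5: (A-λI) row 1 is [0, 9], so an eigenvector is (1, 0).
General solution: K_1e^(2t)(-3,1) + K_2e^(5t)(1,0).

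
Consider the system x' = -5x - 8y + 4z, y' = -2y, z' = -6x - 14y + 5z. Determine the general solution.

x(t) = K_1e^(-t) + 2K_3e^(t), y(t) = K_2e^(-2t), z(t) = K_1e^(-t) + 2K_2e^(-2t) + 3K_3e^(t)

Coefficient matrix A = [[-5, -8, 4], [0, -2, 0], [-6, -14, 5]].
det(A - λI) = 0 gives eigenvalues λ = -1, -2, 1.
For λ=-1: eigenvector (1,0,1).
For λ=-2: eigenvector (0,1,2).
For λ=1: eigenvector (2,0,3).
General solution: K_1e^(-t)(1,0,1) + K_2e^(-2t)(0,1,2) + K_3e^(t)(2,0,3).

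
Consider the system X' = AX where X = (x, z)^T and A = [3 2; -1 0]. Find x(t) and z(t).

Coefficient matrix A = [[3, 2], [-1, 0]].
Characteristic polynomial det(A - λI) = λ^2 - 3λ + 2 = 0.
Eigenvalues λ = 2, 1.
For λ=2: (A-λI) row 1 is [1, 2], so an eigenvector is (2, -1).
For λ=1: (A-λI) row 1 is [2, 2], so an eigenvector is (-1, 1).
General solution: c_1e^(2t)(2,-1) + c_2e^(t)(-1,1).

x(t) = 2c_1e^(2t) - c_2e^(t), z(t) = -c_1e^(2t) + c_2e^(t)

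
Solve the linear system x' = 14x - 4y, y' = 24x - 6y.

x(t) = K_1e^(6t) - K_2e^(2t), y(t) = 2K_1e^(6t) - 3K_2e^(2t)

Coefficient matrix A = [[14, -4], [24, -6]].
Characteristic polynomial det(A - λI) = λ^2 - 8λ + 12 = 0.
Eigenvalues λ = 6, 2.
For λ=6: (A-λI) row 1 is [8, -4], so an eigenvector is (1, 2).
For λ=2: (A-λI) row 1 is [12, -4], so an eigenvector is (-1, -3).
General solution: K_1e^(6t)(1,2) + K_2e^(2t)(-1,-3).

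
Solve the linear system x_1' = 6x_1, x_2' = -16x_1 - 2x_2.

Coefficient matrix A = [[6, 0], [-16, -2]].
Characteristic polynomial det(A - λI) = λ^2 - 4λ - 12 = 0.
Eigenvalues λ = -2, 6.
For λ=-2: (A-λI) row 1 is [8, 0], so an eigenvector is (0, 1).
For λ=6: (A-λI) row 2 is [-16, -8], so an eigenvector is (1, -2).
General solution: K_1e^(-2t)(0,1) + K_2e^(6t)(1,-2).

x_1(t) = K_2e^(6t), x_2(t) = K_1e^(-2t) - 2K_2e^(6t)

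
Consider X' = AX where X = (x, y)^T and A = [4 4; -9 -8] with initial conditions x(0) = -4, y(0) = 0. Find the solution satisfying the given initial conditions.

x(t) = -24te^(-2t) - 4e^(-2t), y(t) = 36te^(-2t)

Coefficient matrix A = [[4, 4], [-9, -8]].
Characteristic polynomial det(A - λI) = λ^2 + 4λ + 4 = 0.
Single eigenvalue λ = -2 with algebraic multiplicity 2.
Eigenvector v = (-2,3); generalized eigenvector w with (A-λI)w=v is (-1,1).
General solution: e^(-2t)[C_1·v + C_2·(t·v + w)].
Applying x(0)=-4, y(0)=0 gives C_1=-4, C_2=12.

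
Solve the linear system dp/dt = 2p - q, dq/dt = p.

Coefficient matrix A = [[2, -1], [1, 0]].
Characteristic polynomial det(A - λI) = λ^2 - 2λ + 1 = 0.
Single eigenvalue λ = 1 with algebraic multiplicity 2.
Eigenvector v = (-1,-1); generalized eigenvector w with (A-λI)w=v is (2,3).
General solution: e^(t)[C_1·v + C_2·(t·v + w)].

p(t) = -C_1e^(t) - C_2te^(t) + 2C_2e^(t), q(t) = -C_1e^(t) - C_2te^(t) + 3C_2e^(t)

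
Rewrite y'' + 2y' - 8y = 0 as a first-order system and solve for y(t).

Let x_1 = y, x_2 = y'. Then x_1' = x_2 and x_2' = 8x_1 - 2x_2.
A = [[0,1],[8,-2]]; det(A-λI) = λ^2 + 2λ - 8.
Eigenvalues λ = 2, -4 with eigenvectors (1,2), (1,-4).

y(t) = K_1e^(2t) + K_2e^(-4t)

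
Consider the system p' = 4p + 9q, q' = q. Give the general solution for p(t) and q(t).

p(t) = -c_1e^(4t) - 3c_2e^(t), q(t) = c_2e^(t)

Coefficient matrix A = [[4, 9], [0, 1]].
Characteristic polynomial det(A - λI) = λ^2 - 5λ + 4 = 0.
Eigenvalues λ = 4, 1.
For λ=4: (A-λI) row 1 is [0, 9], so an eigenvector is (-1, 0).
For λ=1: (A-λI) row 1 is [3, 9], so an eigenvector is (-3, 1).
General solution: c_1e^(4t)(-1,0) + c_2e^(t)(-3,1).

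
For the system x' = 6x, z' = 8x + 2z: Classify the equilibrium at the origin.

unstable node

A = [[6,0],[8,2]]; det(A-λI) = λ^2 - 8λ + 12.
λ = 6, 2: both positive.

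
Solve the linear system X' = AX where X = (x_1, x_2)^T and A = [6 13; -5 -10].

Coefficient matrix A = [[6, 13], [-5, -10]].
Characteristic polynomial det(A - λI) = λ^2 + 4λ + 5 = 0.
Eigenvalues λ = -2 ± i (complex conjugate pair).
For λ=-2+i: an eigenvector is (3,-2) - i(-2,1) = (3 + 2i, -2 - i).
A real fundamental pair from Re and Im of e^((-2+i)t)v: X_1 = e^(-2t)(cos(t)·(3,-2) + sin(t)·(-2,1)), X_2 = e^(-2t)(sin(t)·(3,-2) - cos(t)·(-2,1)).
General solution: c_1X_1 + c_2X_2.

x_1(t) = -2c_1e^(-2t)sin(t) + 3c_1e^(-2t)cos(t) + 3c_2e^(-2t)sin(t) + 2c_2e^(-2t)cos(t), x_2(t) = c_1e^(-2t)sin(t) - 2c_1e^(-2t)cos(t) - 2c_2e^(-2t)sin(t) - c_2e^(-2t)cos(t)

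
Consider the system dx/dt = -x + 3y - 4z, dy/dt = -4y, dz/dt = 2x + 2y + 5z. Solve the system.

Coefficient matrix A = [[-1, 3, -4], [0, -4, 0], [2, 2, 5]].
det(A - λI) = 0 gives eigenvalues λ = 1, -4, 3.
For λ=1: eigenvector (2,0,-1).
For λ=-4: eigenvector (-1,1,0).
For λ=3: eigenvector (-1,0,1).
General solution: C_1e^(t)(2,0,-1) + C_2e^(-4t)(-1,1,0) + C_3e^(3t)(-1,0,1).

x(t) = 2C_1e^(t) - C_2e^(-4t) - C_3e^(3t), y(t) = C_2e^(-4t), z(t) = -C_1e^(t) + C_3e^(3t)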